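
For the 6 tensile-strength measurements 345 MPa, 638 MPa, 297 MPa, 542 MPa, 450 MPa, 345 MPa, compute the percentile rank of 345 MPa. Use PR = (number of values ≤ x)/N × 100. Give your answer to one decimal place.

50.0

N = 6.
Strictly below 345: 1. Equal to 345: 2.
PR = 3/6 × 100 = 50.0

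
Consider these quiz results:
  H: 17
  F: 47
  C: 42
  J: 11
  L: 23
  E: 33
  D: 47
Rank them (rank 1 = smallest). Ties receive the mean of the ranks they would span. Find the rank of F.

Sorted (ascending): 11, 17, 23, 33, 42, 47, 47
The 2 values of 47 occupy positions 6–7 → average rank (6+7)/2 = 6.5.
F has value 47 → rank 6.5.

6.5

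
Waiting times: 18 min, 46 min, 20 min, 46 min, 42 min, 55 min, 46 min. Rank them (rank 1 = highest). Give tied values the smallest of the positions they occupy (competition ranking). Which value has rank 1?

55

Sorted (descending): 55, 46, 46, 46, 42, 20, 18
The 3 values of 46 occupy positions 2–4 → each gets rank 2.
Rank 1 → value 55.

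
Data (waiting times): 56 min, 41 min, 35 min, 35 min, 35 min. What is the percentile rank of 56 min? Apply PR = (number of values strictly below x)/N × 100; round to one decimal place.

N = 5.
Strictly below 56: 4. Equal to 56: 1.
PR = 4/5 × 100 = 80.0

80.0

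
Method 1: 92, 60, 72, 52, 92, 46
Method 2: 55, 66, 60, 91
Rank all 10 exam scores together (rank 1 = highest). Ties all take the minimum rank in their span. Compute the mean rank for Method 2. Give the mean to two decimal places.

5.50

Sorted (descending): 92, 92, 91, 72, 66, 60, 60, 55, 52, 46
The 2 values of 92 occupy positions 1–2 → each gets rank 1.
The 2 values of 60 occupy positions 6–7 → each gets rank 6.
Method 2 values → pooled ranks: 55→8, 66→5, 60→6, 91→3
Mean rank = (8 + 5 + 6 + 3) / 4 = 5.50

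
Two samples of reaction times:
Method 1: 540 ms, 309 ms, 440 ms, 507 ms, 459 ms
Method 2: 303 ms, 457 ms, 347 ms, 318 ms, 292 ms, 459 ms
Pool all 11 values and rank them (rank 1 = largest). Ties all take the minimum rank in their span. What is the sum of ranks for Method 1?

21

Sorted (descending): 540, 507, 459, 459, 457, 440, 347, 318, 309, 303, 292
The 2 values of 459 occupy positions 3–4 → each gets rank 3.
Method 1 values → pooled ranks: 540→1, 309→9, 440→6, 507→2, 459→3
Rank sum = 1 + 9 + 6 + 2 + 3 = 21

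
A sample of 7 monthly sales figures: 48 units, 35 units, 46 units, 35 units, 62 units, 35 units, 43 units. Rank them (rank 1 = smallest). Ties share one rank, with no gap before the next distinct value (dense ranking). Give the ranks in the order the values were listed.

4, 1, 3, 1, 5, 1, 2

Sorted (ascending): 35, 35, 35, 43, 46, 48, 62
The 3 values of 35 share dense rank 1.
Remaining distinct values take the next consecutive integers.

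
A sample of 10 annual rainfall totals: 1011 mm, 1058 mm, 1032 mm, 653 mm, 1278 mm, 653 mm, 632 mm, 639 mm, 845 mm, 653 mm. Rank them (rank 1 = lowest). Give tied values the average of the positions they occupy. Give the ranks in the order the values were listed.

Sorted (ascending): 632, 639, 653, 653, 653, 845, 1011, 1032, 1058, 1278
The 3 values of 653 occupy positions 3–5 → average rank 4.

7, 9, 8, 4, 10, 4, 1, 2, 6, 4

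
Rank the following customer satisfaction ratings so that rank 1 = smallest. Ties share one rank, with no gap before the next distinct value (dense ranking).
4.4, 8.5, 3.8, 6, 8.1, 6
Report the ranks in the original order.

Sorted (ascending): 3.8, 4.4, 6, 6, 8.1, 8.5
The 2 values of 6 share dense rank 3.
Remaining distinct values take the next consecutive integers.

2, 5, 1, 3, 4, 3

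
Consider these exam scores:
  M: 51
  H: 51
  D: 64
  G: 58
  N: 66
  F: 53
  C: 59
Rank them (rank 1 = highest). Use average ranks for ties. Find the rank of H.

6.5

Sorted (descending): 66, 64, 59, 58, 53, 51, 51
The 2 values of 51 occupy positions 6–7 → average rank (6+7)/2 = 6.5.
H has value 51 → rank 6.5.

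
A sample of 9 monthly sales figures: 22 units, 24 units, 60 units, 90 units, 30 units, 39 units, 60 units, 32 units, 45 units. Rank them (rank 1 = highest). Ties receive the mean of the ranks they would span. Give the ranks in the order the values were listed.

Sorted (descending): 90, 60, 60, 45, 39, 32, 30, 24, 22
The 2 values of 60 occupy positions 2–3 → average rank (2+3)/2 = 2.5.

9, 8, 2.5, 1, 7, 5, 2.5, 6, 4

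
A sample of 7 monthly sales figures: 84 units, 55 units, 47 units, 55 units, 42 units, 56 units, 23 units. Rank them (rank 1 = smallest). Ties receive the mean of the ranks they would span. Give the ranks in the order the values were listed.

7, 4.5, 3, 4.5, 2, 6, 1

Sorted (ascending): 23, 42, 47, 55, 55, 56, 84
The 2 values of 55 occupy positions 4–5 → average rank (4+5)/2 = 4.5.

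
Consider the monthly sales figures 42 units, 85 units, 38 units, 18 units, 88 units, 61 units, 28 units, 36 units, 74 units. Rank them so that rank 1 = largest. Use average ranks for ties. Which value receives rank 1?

88

Sorted (descending): 88, 85, 74, 61, 42, 38, 36, 28, 18
No ties — each value takes its position as its rank.
Rank 1 → value 88.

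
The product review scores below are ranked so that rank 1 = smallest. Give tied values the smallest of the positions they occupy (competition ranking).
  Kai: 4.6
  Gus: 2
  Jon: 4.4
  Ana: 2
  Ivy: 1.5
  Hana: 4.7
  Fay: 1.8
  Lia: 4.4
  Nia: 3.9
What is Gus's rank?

Sorted (ascending): 1.5, 1.8, 2, 2, 3.9, 4.4, 4.4, 4.6, 4.7
The 2 values of 2 occupy positions 3–4 → each gets rank 3.
The 2 values of 4.4 occupy positions 6–7 → each gets rank 6.
Gus has value 2 → rank 3.

3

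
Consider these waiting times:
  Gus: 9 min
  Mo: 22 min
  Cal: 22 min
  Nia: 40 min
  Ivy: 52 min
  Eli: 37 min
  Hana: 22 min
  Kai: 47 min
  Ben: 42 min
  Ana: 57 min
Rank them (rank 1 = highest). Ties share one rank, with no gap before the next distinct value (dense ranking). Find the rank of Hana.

7

Sorted (descending): 57, 52, 47, 42, 40, 37, 22, 22, 22, 9
The 3 values of 22 share dense rank 7.
Remaining distinct values take the next consecutive integers.
Hana has value 22 min → rank 7.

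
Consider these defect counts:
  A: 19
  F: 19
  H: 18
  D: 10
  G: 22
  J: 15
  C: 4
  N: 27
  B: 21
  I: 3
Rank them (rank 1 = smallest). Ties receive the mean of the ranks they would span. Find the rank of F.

Sorted (ascending): 3, 4, 10, 15, 18, 19, 19, 21, 22, 27
The 2 values of 19 occupy positions 6–7 → average rank (6+7)/2 = 6.5.
F has value 19 → rank 6.5.

6.5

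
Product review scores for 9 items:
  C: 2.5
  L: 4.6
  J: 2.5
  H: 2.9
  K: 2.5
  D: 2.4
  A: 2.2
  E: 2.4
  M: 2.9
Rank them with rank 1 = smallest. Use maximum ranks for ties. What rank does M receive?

Sorted (ascending): 2.2, 2.4, 2.4, 2.5, 2.5, 2.5, 2.9, 2.9, 4.6
The 2 values of 2.4 occupy positions 2–3 → each gets rank 3.
The 3 values of 2.5 occupy positions 4–6 → each gets rank 6.
The 2 values of 2.9 occupy positions 7–8 → each gets rank 8.
M has value 2.9 → rank 8.

8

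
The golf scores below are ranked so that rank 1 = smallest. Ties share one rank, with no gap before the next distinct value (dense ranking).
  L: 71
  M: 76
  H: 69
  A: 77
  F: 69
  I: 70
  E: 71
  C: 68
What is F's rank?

2

Sorted (ascending): 68, 69, 69, 70, 71, 71, 76, 77
The 2 values of 69 share dense rank 2.
The 2 values of 71 share dense rank 4.
Remaining distinct values take the next consecutive integers.
F has value 69 → rank 2.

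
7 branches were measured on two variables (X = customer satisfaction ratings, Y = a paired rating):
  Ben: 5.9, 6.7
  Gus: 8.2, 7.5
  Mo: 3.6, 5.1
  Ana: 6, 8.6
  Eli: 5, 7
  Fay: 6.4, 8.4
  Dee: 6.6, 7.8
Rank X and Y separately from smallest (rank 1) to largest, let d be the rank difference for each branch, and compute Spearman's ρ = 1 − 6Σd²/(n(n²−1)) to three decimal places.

0.607

Ranks of variable 1: 3, 7, 1, 4, 2, 5, 6
Ranks of variable 2: 2, 4, 1, 7, 3, 6, 5
d = r₁ − r₂: 1, 3, 0, -3, -1, -1, 1
d²: 1, 9, 0, 9, 1, 1, 1; Σd² = 22
ρ = 1 − 6·22/(7·48) = 1 − 132/336 = 0.607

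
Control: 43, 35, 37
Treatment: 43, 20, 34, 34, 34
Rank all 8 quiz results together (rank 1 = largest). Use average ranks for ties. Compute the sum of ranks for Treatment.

27.5

Sorted (descending): 43, 43, 37, 35, 34, 34, 34, 20
The 2 values of 43 occupy positions 1–2 → average rank (1+2)/2 = 1.5.
The 3 values of 34 occupy positions 5–7 → average rank 6.
Treatment values → pooled ranks: 43→1.5, 20→8, 34→6, 34→6, 34→6
Rank sum = 1.5 + 8 + 6 + 6 + 6 = 27.5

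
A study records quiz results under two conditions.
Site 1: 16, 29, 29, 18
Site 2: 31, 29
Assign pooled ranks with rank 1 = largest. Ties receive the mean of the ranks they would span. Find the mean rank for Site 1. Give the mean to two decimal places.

Sorted (descending): 31, 29, 29, 29, 18, 16
The 3 values of 29 occupy positions 2–4 → average rank 3.
Site 1 values → pooled ranks: 16→6, 29→3, 29→3, 18→5
Mean rank = (6 + 3 + 3 + 5) / 4 = 4.25

4.25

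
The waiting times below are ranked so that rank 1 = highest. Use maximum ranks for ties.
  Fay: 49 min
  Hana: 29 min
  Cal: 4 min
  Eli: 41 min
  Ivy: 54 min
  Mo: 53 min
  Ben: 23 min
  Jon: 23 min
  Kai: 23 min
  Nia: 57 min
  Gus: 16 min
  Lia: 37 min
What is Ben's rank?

10

Sorted (descending): 57, 54, 53, 49, 41, 37, 29, 23, 23, 23, 16, 4
The 3 values of 23 occupy positions 8–10 → each gets rank 10.
Ben has value 23 min → rank 10.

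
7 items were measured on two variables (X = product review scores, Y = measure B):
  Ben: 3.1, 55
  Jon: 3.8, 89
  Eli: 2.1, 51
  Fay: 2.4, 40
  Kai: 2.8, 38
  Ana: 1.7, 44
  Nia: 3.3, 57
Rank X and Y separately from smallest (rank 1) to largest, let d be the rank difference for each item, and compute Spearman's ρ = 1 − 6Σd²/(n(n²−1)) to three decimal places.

0.679

Ranks of variable 1: 5, 7, 2, 3, 4, 1, 6
Ranks of variable 2: 5, 7, 4, 2, 1, 3, 6
d = r₁ − r₂: 0, 0, -2, 1, 3, -2, 0
d²: 0, 0, 4, 1, 9, 4, 0; Σd² = 18
ρ = 1 − 6·18/(7·48) = 1 − 108/336 = 0.679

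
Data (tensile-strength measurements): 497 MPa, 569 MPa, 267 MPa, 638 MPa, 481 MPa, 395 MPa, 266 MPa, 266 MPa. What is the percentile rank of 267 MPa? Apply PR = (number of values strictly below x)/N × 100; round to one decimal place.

N = 8.
Strictly below 267: 2. Equal to 267: 1.
PR = 2/8 × 100 = 25.0

25.0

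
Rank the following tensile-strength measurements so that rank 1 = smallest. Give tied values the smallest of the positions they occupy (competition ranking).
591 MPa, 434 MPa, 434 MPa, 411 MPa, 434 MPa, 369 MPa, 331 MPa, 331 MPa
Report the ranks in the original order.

Sorted (ascending): 331, 331, 369, 411, 434, 434, 434, 591
The 2 values of 331 occupy positions 1–2 → each gets rank 1.
The 3 values of 434 occupy positions 5–7 → each gets rank 5.

8, 5, 5, 4, 5, 3, 1, 1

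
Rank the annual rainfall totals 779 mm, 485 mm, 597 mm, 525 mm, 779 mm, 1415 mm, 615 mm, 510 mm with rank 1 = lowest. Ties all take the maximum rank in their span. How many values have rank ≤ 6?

Sorted (ascending): 485, 510, 525, 597, 615, 779, 779, 1415
The 2 values of 779 occupy positions 6–7 → each gets rank 7.
Ranks ≤ 6: {1, 2, 3, 4, 5} → 5 values.

5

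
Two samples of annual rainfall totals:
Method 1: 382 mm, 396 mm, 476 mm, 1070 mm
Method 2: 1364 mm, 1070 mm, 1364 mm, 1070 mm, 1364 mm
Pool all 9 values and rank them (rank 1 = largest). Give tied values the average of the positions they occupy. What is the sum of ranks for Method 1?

Sorted (descending): 1364, 1364, 1364, 1070, 1070, 1070, 476, 396, 382
The 3 values of 1364 occupy positions 1–3 → average rank 2.
The 3 values of 1070 occupy positions 4–6 → average rank 5.
Method 1 values → pooled ranks: 382→9, 396→8, 476→7, 1070→5
Rank sum = 9 + 8 + 7 + 5 = 29

29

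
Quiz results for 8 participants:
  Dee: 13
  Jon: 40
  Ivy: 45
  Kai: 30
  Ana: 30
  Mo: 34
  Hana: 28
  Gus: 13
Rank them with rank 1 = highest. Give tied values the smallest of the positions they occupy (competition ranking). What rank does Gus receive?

Sorted (descending): 45, 40, 34, 30, 30, 28, 13, 13
The 2 values of 30 occupy positions 4–5 → each gets rank 4.
The 2 values of 13 occupy positions 7–8 → each gets rank 7.
Gus has value 13 → rank 7.

7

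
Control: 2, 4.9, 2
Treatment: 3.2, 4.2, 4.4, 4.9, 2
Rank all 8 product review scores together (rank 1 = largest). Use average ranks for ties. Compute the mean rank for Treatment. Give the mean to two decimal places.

4.10

Sorted (descending): 4.9, 4.9, 4.4, 4.2, 3.2, 2, 2, 2
The 2 values of 4.9 occupy positions 1–2 → average rank (1+2)/2 = 1.5.
The 3 values of 2 occupy positions 6–8 → average rank 7.
Treatment values → pooled ranks: 3.2→5, 4.2→4, 4.4→3, 4.9→1.5, 2→7
Mean rank = (5 + 4 + 3 + 1.5 + 7) / 5 = 4.10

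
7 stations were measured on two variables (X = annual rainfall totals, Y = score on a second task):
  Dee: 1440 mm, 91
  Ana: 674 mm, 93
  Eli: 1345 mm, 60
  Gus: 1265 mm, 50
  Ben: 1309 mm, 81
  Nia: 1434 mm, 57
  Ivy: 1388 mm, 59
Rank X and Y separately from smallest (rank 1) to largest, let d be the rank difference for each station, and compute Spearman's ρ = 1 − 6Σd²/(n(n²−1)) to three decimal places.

-0.107

Ranks of variable 1: 7, 1, 4, 2, 3, 6, 5
Ranks of variable 2: 6, 7, 4, 1, 5, 2, 3
d = r₁ − r₂: 1, -6, 0, 1, -2, 4, 2
d²: 1, 36, 0, 1, 4, 16, 4; Σd² = 62
ρ = 1 − 6·62/(7·48) = 1 − 372/336 = -0.107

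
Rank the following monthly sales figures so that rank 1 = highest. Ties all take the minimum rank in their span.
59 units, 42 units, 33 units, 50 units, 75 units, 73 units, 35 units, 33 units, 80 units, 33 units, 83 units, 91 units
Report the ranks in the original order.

6, 8, 10, 7, 4, 5, 9, 10, 3, 10, 2, 1

Sorted (descending): 91, 83, 80, 75, 73, 59, 50, 42, 35, 33, 33, 33
The 3 values of 33 occupy positions 10–12 → each gets rank 10.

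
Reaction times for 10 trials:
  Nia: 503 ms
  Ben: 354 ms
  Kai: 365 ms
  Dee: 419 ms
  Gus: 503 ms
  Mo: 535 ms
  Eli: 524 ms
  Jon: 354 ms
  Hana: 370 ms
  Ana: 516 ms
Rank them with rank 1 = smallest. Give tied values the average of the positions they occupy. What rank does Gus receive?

Sorted (ascending): 354, 354, 365, 370, 419, 503, 503, 516, 524, 535
The 2 values of 354 occupy positions 1–2 → average rank (1+2)/2 = 1.5.
The 2 values of 503 occupy positions 6–7 → average rank (6+7)/2 = 6.5.
Gus has value 503 ms → rank 6.5.

6.5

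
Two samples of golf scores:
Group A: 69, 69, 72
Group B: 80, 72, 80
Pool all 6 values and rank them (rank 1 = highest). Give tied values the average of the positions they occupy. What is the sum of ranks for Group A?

Sorted (descending): 80, 80, 72, 72, 69, 69
The 2 values of 80 occupy positions 1–2 → average rank (1+2)/2 = 1.5.
The 2 values of 72 occupy positions 3–4 → average rank (3+4)/2 = 3.5.
The 2 values of 69 occupy positions 5–6 → average rank (5+6)/2 = 5.5.
Group A values → pooled ranks: 69→5.5, 69→5.5, 72→3.5
Rank sum = 5.5 + 5.5 + 3.5 = 14.5

14.5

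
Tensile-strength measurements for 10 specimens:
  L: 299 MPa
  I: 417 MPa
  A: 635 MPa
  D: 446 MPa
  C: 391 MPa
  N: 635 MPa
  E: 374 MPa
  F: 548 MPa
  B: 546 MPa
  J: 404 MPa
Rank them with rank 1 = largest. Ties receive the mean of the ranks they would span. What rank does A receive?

1.5

Sorted (descending): 635, 635, 548, 546, 446, 417, 404, 391, 374, 299
The 2 values of 635 occupy positions 1–2 → average rank (1+2)/2 = 1.5.
A has value 635 MPa → rank 1.5.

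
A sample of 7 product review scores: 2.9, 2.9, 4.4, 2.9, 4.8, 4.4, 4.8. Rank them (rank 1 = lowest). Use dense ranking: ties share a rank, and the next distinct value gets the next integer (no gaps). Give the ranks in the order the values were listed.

1, 1, 2, 1, 3, 2, 3

Sorted (ascending): 2.9, 2.9, 2.9, 4.4, 4.4, 4.8, 4.8
The 3 values of 2.9 share dense rank 1.
The 2 values of 4.4 share dense rank 2.
The 2 values of 4.8 share dense rank 3.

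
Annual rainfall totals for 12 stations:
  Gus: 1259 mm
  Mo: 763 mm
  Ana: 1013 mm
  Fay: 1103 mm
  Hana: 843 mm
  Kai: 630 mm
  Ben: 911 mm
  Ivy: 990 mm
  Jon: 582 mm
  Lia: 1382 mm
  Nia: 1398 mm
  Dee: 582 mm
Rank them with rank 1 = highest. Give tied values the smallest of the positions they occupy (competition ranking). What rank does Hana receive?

Sorted (descending): 1398, 1382, 1259, 1103, 1013, 990, 911, 843, 763, 630, 582, 582
The 2 values of 582 occupy positions 11–12 → each gets rank 11.
Hana has value 843 mm → rank 8.

8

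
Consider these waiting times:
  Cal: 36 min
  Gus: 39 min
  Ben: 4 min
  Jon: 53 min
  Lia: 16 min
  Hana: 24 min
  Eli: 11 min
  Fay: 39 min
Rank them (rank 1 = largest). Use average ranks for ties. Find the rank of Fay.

Sorted (descending): 53, 39, 39, 36, 24, 16, 11, 4
The 2 values of 39 occupy positions 2–3 → average rank (2+3)/2 = 2.5.
Fay has value 39 min → rank 2.5.

2.5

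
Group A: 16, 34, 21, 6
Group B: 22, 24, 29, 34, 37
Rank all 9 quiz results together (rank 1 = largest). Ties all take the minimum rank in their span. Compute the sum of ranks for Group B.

18

Sorted (descending): 37, 34, 34, 29, 24, 22, 21, 16, 6
The 2 values of 34 occupy positions 2–3 → each gets rank 2.
Group B values → pooled ranks: 22→6, 24→5, 29→4, 34→2, 37→1
Rank sum = 6 + 5 + 4 + 2 + 1 = 18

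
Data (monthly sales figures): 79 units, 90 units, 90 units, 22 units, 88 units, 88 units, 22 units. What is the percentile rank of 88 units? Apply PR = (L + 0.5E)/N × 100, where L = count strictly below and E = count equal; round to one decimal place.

57.1

N = 7.
Strictly below 88: 3. Equal to 88: 2.
PR = (3 + 0.5·2)/7 × 100 = 57.1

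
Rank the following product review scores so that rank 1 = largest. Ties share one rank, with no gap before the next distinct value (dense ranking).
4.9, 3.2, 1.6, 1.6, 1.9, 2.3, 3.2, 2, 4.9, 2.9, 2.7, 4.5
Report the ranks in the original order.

Sorted (descending): 4.9, 4.9, 4.5, 3.2, 3.2, 2.9, 2.7, 2.3, 2, 1.9, 1.6, 1.6
The 2 values of 4.9 share dense rank 1.
The 2 values of 3.2 share dense rank 3.
The 2 values of 1.6 share dense rank 9.
Remaining distinct values take the next consecutive integers.

1, 3, 9, 9, 8, 6, 3, 7, 1, 4, 5, 2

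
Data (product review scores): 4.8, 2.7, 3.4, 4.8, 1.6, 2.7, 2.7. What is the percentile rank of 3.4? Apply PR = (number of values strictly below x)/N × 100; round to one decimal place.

N = 7.
Strictly below 3.4: 4. Equal to 3.4: 1.
PR = 4/7 × 100 = 57.1

57.1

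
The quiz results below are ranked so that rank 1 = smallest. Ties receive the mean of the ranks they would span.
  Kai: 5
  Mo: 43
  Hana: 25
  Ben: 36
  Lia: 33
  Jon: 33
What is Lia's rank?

Sorted (ascending): 5, 25, 33, 33, 36, 43
The 2 values of 33 occupy positions 3–4 → average rank (3+4)/2 = 3.5.
Lia has value 33 → rank 3.5.

3.5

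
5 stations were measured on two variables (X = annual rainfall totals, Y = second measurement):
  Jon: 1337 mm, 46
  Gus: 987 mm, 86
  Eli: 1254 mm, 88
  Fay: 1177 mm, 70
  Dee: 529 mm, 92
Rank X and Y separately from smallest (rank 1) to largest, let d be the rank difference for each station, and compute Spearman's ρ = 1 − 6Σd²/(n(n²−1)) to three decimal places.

-0.700

Ranks of variable 1: 5, 2, 4, 3, 1
Ranks of variable 2: 1, 3, 4, 2, 5
d = r₁ − r₂: 4, -1, 0, 1, -4
d²: 16, 1, 0, 1, 16; Σd² = 34
ρ = 1 − 6·34/(5·24) = 1 − 204/120 = -0.700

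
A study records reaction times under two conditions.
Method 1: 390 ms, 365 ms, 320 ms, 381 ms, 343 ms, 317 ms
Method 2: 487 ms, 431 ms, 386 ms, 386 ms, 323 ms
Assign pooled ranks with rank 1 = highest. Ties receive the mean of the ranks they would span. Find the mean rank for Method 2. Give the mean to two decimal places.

4.20

Sorted (descending): 487, 431, 390, 386, 386, 381, 365, 343, 323, 320, 317
The 2 values of 386 occupy positions 4–5 → average rank (4+5)/2 = 4.5.
Method 2 values → pooled ranks: 487→1, 431→2, 386→4.5, 386→4.5, 323→9
Mean rank = (1 + 2 + 4.5 + 4.5 + 9) / 5 = 4.20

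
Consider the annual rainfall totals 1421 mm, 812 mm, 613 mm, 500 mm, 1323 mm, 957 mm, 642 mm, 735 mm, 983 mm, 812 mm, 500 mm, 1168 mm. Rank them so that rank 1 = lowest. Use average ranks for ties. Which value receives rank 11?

Sorted (ascending): 500, 500, 613, 642, 735, 812, 812, 957, 983, 1168, 1323, 1421
The 2 values of 500 occupy positions 1–2 → average rank (1+2)/2 = 1.5.
The 2 values of 812 occupy positions 6–7 → average rank (6+7)/2 = 6.5.
Rank 11 → value 1323.

1323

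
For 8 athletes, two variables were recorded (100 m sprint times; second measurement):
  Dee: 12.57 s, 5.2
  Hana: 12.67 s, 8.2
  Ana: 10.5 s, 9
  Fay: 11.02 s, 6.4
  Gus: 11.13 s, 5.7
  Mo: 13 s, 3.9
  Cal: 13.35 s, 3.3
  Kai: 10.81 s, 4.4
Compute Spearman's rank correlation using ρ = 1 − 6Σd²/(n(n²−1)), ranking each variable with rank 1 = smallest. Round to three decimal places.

-0.619

Ranks of variable 1: 5, 6, 1, 3, 4, 7, 8, 2
Ranks of variable 2: 4, 7, 8, 6, 5, 2, 1, 3
d = r₁ − r₂: 1, -1, -7, -3, -1, 5, 7, -1
d²: 1, 1, 49, 9, 1, 25, 49, 1; Σd² = 136
ρ = 1 − 6·136/(8·63) = 1 − 816/504 = -0.619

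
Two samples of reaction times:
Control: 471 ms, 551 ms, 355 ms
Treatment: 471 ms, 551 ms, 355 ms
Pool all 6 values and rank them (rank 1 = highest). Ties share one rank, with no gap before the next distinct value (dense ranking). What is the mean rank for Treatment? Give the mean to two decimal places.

Sorted (descending): 551, 551, 471, 471, 355, 355
The 2 values of 551 share dense rank 1.
The 2 values of 471 share dense rank 2.
The 2 values of 355 share dense rank 3.
Treatment values → pooled ranks: 471→2, 551→1, 355→3
Mean rank = (2 + 1 + 3) / 3 = 2.00

2.00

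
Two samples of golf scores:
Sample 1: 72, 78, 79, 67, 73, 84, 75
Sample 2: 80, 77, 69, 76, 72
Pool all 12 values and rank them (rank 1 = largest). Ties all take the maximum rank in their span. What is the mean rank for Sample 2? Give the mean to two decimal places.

6.80

Sorted (descending): 84, 80, 79, 78, 77, 76, 75, 73, 72, 72, 69, 67
The 2 values of 72 occupy positions 9–10 → each gets rank 10.
Sample 2 values → pooled ranks: 80→2, 77→5, 69→11, 76→6, 72→10
Mean rank = (2 + 5 + 11 + 6 + 10) / 5 = 6.80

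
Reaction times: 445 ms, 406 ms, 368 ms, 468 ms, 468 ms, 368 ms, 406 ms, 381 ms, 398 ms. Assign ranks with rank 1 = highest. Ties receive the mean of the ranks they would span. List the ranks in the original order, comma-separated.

Sorted (descending): 468, 468, 445, 406, 406, 398, 381, 368, 368
The 2 values of 468 occupy positions 1–2 → average rank (1+2)/2 = 1.5.
The 2 values of 406 occupy positions 4–5 → average rank (4+5)/2 = 4.5.
The 2 values of 368 occupy positions 8–9 → average rank (8+9)/2 = 8.5.

3, 4.5, 8.5, 1.5, 1.5, 8.5, 4.5, 7, 6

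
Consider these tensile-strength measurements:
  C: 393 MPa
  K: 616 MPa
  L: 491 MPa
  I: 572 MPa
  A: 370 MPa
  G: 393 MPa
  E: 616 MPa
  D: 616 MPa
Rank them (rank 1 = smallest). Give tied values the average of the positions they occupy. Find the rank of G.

Sorted (ascending): 370, 393, 393, 491, 572, 616, 616, 616
The 2 values of 393 occupy positions 2–3 → average rank (2+3)/2 = 2.5.
The 3 values of 616 occupy positions 6–8 → average rank 7.
G has value 393 MPa → rank 2.5.

2.5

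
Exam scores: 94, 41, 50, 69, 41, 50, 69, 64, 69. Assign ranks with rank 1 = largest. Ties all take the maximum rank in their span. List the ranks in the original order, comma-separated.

Sorted (descending): 94, 69, 69, 69, 64, 50, 50, 41, 41
The 3 values of 69 occupy positions 2–4 → each gets rank 4.
The 2 values of 50 occupy positions 6–7 → each gets rank 7.
The 2 values of 41 occupy positions 8–9 → each gets rank 9.

1, 9, 7, 4, 9, 7, 4, 5, 4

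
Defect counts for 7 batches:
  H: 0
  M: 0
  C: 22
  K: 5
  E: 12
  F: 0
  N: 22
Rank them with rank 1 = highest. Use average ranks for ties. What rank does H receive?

Sorted (descending): 22, 22, 12, 5, 0, 0, 0
The 2 values of 22 occupy positions 1–2 → average rank (1+2)/2 = 1.5.
The 3 values of 0 occupy positions 5–7 → average rank 6.
H has value 0 → rank 6.

6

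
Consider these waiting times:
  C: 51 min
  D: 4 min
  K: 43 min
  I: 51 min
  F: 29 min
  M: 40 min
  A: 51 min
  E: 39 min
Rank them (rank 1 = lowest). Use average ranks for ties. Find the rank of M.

Sorted (ascending): 4, 29, 39, 40, 43, 51, 51, 51
The 3 values of 51 occupy positions 6–8 → average rank 7.
M has value 40 min → rank 4.

4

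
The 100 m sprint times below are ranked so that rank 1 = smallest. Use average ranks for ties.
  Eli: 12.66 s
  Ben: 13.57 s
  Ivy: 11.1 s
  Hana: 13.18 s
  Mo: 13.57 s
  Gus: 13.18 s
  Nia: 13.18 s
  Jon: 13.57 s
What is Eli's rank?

Sorted (ascending): 11.1, 12.66, 13.18, 13.18, 13.18, 13.57, 13.57, 13.57
The 3 values of 13.18 occupy positions 3–5 → average rank 4.
The 3 values of 13.57 occupy positions 6–8 → average rank 7.
Eli has value 12.66 s → rank 2.

2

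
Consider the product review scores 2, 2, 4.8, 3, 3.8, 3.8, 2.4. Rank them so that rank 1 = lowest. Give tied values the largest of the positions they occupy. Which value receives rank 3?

Sorted (ascending): 2, 2, 2.4, 3, 3.8, 3.8, 4.8
The 2 values of 2 occupy positions 1–2 → each gets rank 2.
The 2 values of 3.8 occupy positions 5–6 → each gets rank 6.
Rank 3 → value 2.4.

2.4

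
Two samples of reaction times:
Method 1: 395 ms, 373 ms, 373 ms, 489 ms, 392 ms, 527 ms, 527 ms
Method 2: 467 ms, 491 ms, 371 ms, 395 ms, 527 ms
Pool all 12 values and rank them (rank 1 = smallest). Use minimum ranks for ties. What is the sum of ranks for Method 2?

32

Sorted (ascending): 371, 373, 373, 392, 395, 395, 467, 489, 491, 527, 527, 527
The 2 values of 373 occupy positions 2–3 → each gets rank 2.
The 2 values of 395 occupy positions 5–6 → each gets rank 5.
The 3 values of 527 occupy positions 10–12 → each gets rank 10.
Method 2 values → pooled ranks: 467→7, 491→9, 371→1, 395→5, 527→10
Rank sum = 7 + 9 + 1 + 5 + 10 = 32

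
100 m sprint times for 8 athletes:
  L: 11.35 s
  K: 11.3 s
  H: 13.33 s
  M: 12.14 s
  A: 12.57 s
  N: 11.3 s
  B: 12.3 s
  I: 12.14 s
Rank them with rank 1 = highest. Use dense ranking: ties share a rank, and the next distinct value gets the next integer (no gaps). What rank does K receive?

6

Sorted (descending): 13.33, 12.57, 12.3, 12.14, 12.14, 11.35, 11.3, 11.3
The 2 values of 12.14 share dense rank 4.
The 2 values of 11.3 share dense rank 6.
Remaining distinct values take the next consecutive integers.
K has value 11.3 s → rank 6.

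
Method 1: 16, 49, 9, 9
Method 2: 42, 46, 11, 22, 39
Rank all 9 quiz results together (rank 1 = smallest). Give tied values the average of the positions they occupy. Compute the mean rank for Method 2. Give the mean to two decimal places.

5.80

Sorted (ascending): 9, 9, 11, 16, 22, 39, 42, 46, 49
The 2 values of 9 occupy positions 1–2 → average rank (1+2)/2 = 1.5.
Method 2 values → pooled ranks: 42→7, 46→8, 11→3, 22→5, 39→6
Mean rank = (7 + 8 + 3 + 5 + 6) / 5 = 5.80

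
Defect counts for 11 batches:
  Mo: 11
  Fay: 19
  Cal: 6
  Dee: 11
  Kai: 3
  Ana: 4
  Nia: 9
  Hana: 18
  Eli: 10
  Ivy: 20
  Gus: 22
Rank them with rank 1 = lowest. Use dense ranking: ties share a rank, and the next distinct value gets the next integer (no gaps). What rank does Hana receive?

Sorted (ascending): 3, 4, 6, 9, 10, 11, 11, 18, 19, 20, 22
The 2 values of 11 share dense rank 6.
Remaining distinct values take the next consecutive integers.
Hana has value 18 → rank 7.

7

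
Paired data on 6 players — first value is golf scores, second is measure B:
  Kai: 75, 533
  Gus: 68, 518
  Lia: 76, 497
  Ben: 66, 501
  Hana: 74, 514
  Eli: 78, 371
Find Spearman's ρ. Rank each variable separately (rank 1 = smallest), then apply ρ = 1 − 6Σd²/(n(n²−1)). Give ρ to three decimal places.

-0.486

Ranks of variable 1: 4, 2, 5, 1, 3, 6
Ranks of variable 2: 6, 5, 2, 3, 4, 1
d = r₁ − r₂: -2, -3, 3, -2, -1, 5
d²: 4, 9, 9, 4, 1, 25; Σd² = 52
ρ = 1 − 6·52/(6·35) = 1 − 312/210 = -0.486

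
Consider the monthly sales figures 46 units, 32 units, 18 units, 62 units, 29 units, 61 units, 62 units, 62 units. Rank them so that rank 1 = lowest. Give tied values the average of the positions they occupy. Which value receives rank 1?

18

Sorted (ascending): 18, 29, 32, 46, 61, 62, 62, 62
The 3 values of 62 occupy positions 6–8 → average rank 7.
Rank 1 → value 18.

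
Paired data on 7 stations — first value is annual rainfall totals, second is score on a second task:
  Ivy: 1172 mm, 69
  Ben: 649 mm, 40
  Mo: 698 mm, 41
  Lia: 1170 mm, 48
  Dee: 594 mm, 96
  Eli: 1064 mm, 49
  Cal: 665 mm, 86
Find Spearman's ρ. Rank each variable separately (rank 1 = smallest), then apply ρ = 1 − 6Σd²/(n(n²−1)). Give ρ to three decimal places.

-0.143

Ranks of variable 1: 7, 2, 4, 6, 1, 5, 3
Ranks of variable 2: 5, 1, 2, 3, 7, 4, 6
d = r₁ − r₂: 2, 1, 2, 3, -6, 1, -3
d²: 4, 1, 4, 9, 36, 1, 9; Σd² = 64
ρ = 1 − 6·64/(7·48) = 1 − 384/336 = -0.143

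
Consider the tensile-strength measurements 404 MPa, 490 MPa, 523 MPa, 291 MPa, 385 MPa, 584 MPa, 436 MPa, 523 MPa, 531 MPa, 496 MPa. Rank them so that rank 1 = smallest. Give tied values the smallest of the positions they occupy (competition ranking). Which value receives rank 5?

Sorted (ascending): 291, 385, 404, 436, 490, 496, 523, 523, 531, 584
The 2 values of 523 occupy positions 7–8 → each gets rank 7.
Rank 5 → value 490.

490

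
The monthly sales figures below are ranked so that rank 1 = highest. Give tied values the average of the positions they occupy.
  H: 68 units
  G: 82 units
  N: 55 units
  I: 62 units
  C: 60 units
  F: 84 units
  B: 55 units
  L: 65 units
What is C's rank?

6

Sorted (descending): 84, 82, 68, 65, 62, 60, 55, 55
The 2 values of 55 occupy positions 7–8 → average rank (7+8)/2 = 7.5.
C has value 60 units → rank 6.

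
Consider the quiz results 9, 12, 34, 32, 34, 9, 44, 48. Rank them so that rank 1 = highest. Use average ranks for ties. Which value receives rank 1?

Sorted (descending): 48, 44, 34, 34, 32, 12, 9, 9
The 2 values of 34 occupy positions 3–4 → average rank (3+4)/2 = 3.5.
The 2 values of 9 occupy positions 7–8 → average rank (7+8)/2 = 7.5.
Rank 1 → value 48.

48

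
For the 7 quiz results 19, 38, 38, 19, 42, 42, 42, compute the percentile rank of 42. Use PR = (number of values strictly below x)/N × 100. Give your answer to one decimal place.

57.1

N = 7.
Strictly below 42: 4. Equal to 42: 3.
PR = 4/7 × 100 = 57.1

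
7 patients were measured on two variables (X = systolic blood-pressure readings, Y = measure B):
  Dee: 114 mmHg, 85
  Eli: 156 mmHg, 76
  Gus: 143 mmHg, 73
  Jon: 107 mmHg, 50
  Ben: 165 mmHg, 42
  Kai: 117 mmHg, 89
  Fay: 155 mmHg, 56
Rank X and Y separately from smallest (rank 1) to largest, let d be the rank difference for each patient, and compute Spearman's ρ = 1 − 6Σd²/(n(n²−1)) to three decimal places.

Ranks of variable 1: 2, 6, 4, 1, 7, 3, 5
Ranks of variable 2: 6, 5, 4, 2, 1, 7, 3
d = r₁ − r₂: -4, 1, 0, -1, 6, -4, 2
d²: 16, 1, 0, 1, 36, 16, 4; Σd² = 74
ρ = 1 − 6·74/(7·48) = 1 − 444/336 = -0.321

-0.321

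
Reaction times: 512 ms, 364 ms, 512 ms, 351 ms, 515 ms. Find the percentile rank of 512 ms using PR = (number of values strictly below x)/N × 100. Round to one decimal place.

N = 5.
Strictly below 512: 2. Equal to 512: 2.
PR = 2/5 × 100 = 40.0

40.0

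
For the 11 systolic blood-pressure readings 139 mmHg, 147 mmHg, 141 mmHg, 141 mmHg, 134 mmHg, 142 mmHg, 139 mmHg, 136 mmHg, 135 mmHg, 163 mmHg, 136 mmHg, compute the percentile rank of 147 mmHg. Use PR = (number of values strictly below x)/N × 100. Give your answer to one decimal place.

81.8

N = 11.
Strictly below 147: 9. Equal to 147: 1.
PR = 9/11 × 100 = 81.8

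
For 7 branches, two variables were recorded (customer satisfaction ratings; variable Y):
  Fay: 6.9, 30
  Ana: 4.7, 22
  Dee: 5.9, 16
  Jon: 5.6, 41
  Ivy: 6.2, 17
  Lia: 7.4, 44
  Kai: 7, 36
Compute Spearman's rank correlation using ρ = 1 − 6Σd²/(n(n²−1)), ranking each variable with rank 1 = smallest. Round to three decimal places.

0.464

Ranks of variable 1: 5, 1, 3, 2, 4, 7, 6
Ranks of variable 2: 4, 3, 1, 6, 2, 7, 5
d = r₁ − r₂: 1, -2, 2, -4, 2, 0, 1
d²: 1, 4, 4, 16, 4, 0, 1; Σd² = 30
ρ = 1 − 6·30/(7·48) = 1 − 180/336 = 0.464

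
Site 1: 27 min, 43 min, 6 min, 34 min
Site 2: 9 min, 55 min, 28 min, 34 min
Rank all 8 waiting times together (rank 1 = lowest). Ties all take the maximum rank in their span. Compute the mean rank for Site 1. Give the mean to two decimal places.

Sorted (ascending): 6, 9, 27, 28, 34, 34, 43, 55
The 2 values of 34 occupy positions 5–6 → each gets rank 6.
Site 1 values → pooled ranks: 27→3, 43→7, 6→1, 34→6
Mean rank = (3 + 7 + 1 + 6) / 4 = 4.25

4.25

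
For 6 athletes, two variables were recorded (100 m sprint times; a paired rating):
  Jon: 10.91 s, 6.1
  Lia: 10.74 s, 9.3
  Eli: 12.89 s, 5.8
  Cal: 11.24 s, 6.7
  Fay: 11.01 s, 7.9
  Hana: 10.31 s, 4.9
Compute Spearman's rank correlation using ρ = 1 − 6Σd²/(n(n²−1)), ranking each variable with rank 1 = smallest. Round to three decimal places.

Ranks of variable 1: 3, 2, 6, 5, 4, 1
Ranks of variable 2: 3, 6, 2, 4, 5, 1
d = r₁ − r₂: 0, -4, 4, 1, -1, 0
d²: 0, 16, 16, 1, 1, 0; Σd² = 34
ρ = 1 − 6·34/(6·35) = 1 − 204/210 = 0.029

0.029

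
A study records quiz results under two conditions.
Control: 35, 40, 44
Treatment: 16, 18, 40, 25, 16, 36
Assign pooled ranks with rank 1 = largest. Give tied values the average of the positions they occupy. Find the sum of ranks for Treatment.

36.5

Sorted (descending): 44, 40, 40, 36, 35, 25, 18, 16, 16
The 2 values of 40 occupy positions 2–3 → average rank (2+3)/2 = 2.5.
The 2 values of 16 occupy positions 8–9 → average rank (8+9)/2 = 8.5.
Treatment values → pooled ranks: 16→8.5, 18→7, 40→2.5, 25→6, 16→8.5, 36→4
Rank sum = 8.5 + 7 + 2.5 + 6 + 8.5 + 4 = 36.5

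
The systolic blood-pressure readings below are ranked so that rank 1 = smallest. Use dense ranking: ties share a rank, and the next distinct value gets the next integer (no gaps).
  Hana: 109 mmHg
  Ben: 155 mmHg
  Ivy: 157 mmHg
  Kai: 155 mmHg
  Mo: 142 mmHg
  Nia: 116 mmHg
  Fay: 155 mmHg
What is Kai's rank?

4

Sorted (ascending): 109, 116, 142, 155, 155, 155, 157
The 3 values of 155 share dense rank 4.
Remaining distinct values take the next consecutive integers.
Kai has value 155 mmHg → rank 4.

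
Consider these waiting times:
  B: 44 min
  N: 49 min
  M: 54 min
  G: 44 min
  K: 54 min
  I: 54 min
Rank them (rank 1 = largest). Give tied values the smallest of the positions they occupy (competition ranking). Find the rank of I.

Sorted (descending): 54, 54, 54, 49, 44, 44
The 3 values of 54 occupy positions 1–3 → each gets rank 1.
The 2 values of 44 occupy positions 5–6 → each gets rank 5.
I has value 54 min → rank 1.

1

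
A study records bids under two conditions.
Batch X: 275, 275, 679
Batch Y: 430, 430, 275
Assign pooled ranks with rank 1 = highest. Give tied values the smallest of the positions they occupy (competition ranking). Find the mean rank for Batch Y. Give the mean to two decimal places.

Sorted (descending): 679, 430, 430, 275, 275, 275
The 2 values of 430 occupy positions 2–3 → each gets rank 2.
The 3 values of 275 occupy positions 4–6 → each gets rank 4.
Batch Y values → pooled ranks: 430→2, 430→2, 275→4
Mean rank = (2 + 2 + 4) / 3 = 2.67

2.67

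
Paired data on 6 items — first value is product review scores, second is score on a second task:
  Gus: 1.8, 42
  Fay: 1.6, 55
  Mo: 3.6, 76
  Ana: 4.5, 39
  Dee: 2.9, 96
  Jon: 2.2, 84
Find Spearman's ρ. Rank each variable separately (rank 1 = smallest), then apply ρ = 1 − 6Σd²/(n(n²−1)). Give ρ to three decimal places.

Ranks of variable 1: 2, 1, 5, 6, 4, 3
Ranks of variable 2: 2, 3, 4, 1, 6, 5
d = r₁ − r₂: 0, -2, 1, 5, -2, -2
d²: 0, 4, 1, 25, 4, 4; Σd² = 38
ρ = 1 − 6·38/(6·35) = 1 − 228/210 = -0.086

-0.086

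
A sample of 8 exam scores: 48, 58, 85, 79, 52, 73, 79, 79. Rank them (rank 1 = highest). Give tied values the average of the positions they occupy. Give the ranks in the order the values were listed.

Sorted (descending): 85, 79, 79, 79, 73, 58, 52, 48
The 3 values of 79 occupy positions 2–4 → average rank 3.

8, 6, 1, 3, 7, 5, 3, 3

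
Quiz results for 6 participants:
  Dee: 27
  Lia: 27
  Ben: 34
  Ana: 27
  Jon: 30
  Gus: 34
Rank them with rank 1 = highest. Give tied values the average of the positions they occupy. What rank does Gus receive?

1.5

Sorted (descending): 34, 34, 30, 27, 27, 27
The 2 values of 34 occupy positions 1–2 → average rank (1+2)/2 = 1.5.
The 3 values of 27 occupy positions 4–6 → average rank 5.
Gus has value 34 → rank 1.5.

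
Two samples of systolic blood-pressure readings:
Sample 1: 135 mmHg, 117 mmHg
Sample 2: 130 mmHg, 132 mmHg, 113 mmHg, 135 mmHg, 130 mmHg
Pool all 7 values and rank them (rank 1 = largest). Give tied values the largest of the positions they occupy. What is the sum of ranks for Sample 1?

8

Sorted (descending): 135, 135, 132, 130, 130, 117, 113
The 2 values of 135 occupy positions 1–2 → each gets rank 2.
The 2 values of 130 occupy positions 4–5 → each gets rank 5.
Sample 1 values → pooled ranks: 135→2, 117→6
Rank sum = 2 + 6 = 8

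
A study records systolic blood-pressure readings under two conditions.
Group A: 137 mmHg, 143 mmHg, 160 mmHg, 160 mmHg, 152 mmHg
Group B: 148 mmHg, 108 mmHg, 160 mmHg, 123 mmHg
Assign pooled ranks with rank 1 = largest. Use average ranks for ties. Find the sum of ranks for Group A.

21

Sorted (descending): 160, 160, 160, 152, 148, 143, 137, 123, 108
The 3 values of 160 occupy positions 1–3 → average rank 2.
Group A values → pooled ranks: 137→7, 143→6, 160→2, 160→2, 152→4
Rank sum = 7 + 6 + 2 + 2 + 4 = 21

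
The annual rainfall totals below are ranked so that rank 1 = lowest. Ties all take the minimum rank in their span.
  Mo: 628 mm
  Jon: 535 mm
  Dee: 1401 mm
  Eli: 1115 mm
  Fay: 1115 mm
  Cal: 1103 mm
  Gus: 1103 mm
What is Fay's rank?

5

Sorted (ascending): 535, 628, 1103, 1103, 1115, 1115, 1401
The 2 values of 1103 occupy positions 3–4 → each gets rank 3.
The 2 values of 1115 occupy positions 5–6 → each gets rank 5.
Fay has value 1115 mm → rank 5.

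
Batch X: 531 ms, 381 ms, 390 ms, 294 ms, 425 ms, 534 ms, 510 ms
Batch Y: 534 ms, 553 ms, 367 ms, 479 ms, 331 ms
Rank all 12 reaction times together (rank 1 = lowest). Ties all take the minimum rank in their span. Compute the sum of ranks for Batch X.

43

Sorted (ascending): 294, 331, 367, 381, 390, 425, 479, 510, 531, 534, 534, 553
The 2 values of 534 occupy positions 10–11 → each gets rank 10.
Batch X values → pooled ranks: 531→9, 381→4, 390→5, 294→1, 425→6, 534→10, 510→8
Rank sum = 9 + 4 + 5 + 1 + 6 + 10 + 8 = 43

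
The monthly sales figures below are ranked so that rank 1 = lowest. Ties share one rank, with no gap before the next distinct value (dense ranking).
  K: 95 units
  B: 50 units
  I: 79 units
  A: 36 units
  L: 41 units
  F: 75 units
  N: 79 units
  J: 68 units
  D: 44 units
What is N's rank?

Sorted (ascending): 36, 41, 44, 50, 68, 75, 79, 79, 95
The 2 values of 79 share dense rank 7.
Remaining distinct values take the next consecutive integers.
N has value 79 units → rank 7.

7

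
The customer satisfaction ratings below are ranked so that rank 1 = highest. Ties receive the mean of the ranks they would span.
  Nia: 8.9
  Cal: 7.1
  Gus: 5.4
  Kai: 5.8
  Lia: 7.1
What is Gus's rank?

5

Sorted (descending): 8.9, 7.1, 7.1, 5.8, 5.4
The 2 values of 7.1 occupy positions 2–3 → average rank (2+3)/2 = 2.5.
Gus has value 5.4 → rank 5.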